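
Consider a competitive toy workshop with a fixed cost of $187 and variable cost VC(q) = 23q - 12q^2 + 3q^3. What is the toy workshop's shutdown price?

$11 per unit

The shutdown price is the minimum of AVC. VC = 23q - 12q^2 + 3q^3, so AVC = 23 - 12q + 3q^2.
dAVC/dq = -12 + 6q = 0 gives q = 2. min AVC = 23 - 12·2 + 3·2^2 = 11.
For P < $11 the firm produces nothing.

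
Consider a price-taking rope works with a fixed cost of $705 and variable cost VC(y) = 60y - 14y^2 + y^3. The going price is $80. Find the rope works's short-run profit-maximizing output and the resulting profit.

AVC = 60 - 14y + y^2 has its minimum $11 at y = 7; price $80 clears that bar, so the firm operates.
With MC = 60 - 28y + 3y^2, P = MC on the upward-sloping part at y* = 10.
TR = 80·10 = 800. TC = 705 + 200 = 905. Profit = 800 − 905 = -$105.
By producing, the firm covers all variable cost plus $600 of fixed cost; shutting down would lose the full $705.

Profit = -$105 at y = 10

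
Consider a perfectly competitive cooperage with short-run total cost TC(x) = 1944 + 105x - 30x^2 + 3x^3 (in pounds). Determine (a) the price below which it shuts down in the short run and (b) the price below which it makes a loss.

Shutdown price = £30; break-even price = £294

Shutdown price = min AVC. AVC = 105 - 30x + 3x^2, with vertex at x = 5 and minimum £30.
ATC = 1944/x + 105 - 30x + 3x^2. Setting dATC/dx = −1944/x^2 − 30 + 6x = 0 gives x = 9 (since 6·9^3 − 30·9^2 = 1944).
min ATC = 1944/9 + 105 − 30·9 + 3·9^2 = £294. That is the break-even price.
Between these two prices the firm operates at a loss; above £294 it earns a profit.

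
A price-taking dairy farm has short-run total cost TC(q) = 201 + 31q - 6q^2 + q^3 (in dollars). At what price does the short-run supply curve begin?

Short-run supply begins at min AVC. From VC = 31q - 6q^2 + q^3, AVC = 31 - 6q + q^2.
At the minimum of AVC, MC = AVC. MC = 31 - 12q + 3q^2; setting MC = AVC gives 2q^2 - 6q = 0, so q = 3. min AVC = 22.
For P < $22 the firm produces nothing.

$22 per unit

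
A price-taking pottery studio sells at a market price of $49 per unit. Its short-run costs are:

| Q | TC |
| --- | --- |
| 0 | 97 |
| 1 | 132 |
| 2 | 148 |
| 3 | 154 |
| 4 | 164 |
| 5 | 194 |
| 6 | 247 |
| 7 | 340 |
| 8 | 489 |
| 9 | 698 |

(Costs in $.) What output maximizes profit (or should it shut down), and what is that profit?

Q = 5; profit = $51

Tabulate TR − TC: Q=0: -97; Q=1: -83; Q=2: -50; Q=3: -7; Q=4: 32; Q=5: 51; Q=6: 47; Q=7: 3; Q=8: -97; Q=9: -257.
Profit is maximized at Q = 5. AVC there is 97/5 = $19.40 ≤ P, so producing beats shutting down (which would give -$97).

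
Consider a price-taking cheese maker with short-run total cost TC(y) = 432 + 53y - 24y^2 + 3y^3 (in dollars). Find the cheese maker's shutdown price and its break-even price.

Shutdown price = min AVC. AVC = 53 - 24y + 3y^2, with vertex at y = 4 and minimum $5.
ATC = 432/y + 53 - 24y + 3y^2. Setting dATC/dy = −432/y^2 − 24 + 6y = 0 gives y = 6 (since 6·6^3 − 24·6^2 = 432).
min ATC = 432/6 + 53 − 24·6 + 3·6^2 = $89. That is the break-even price.
Between these two prices the firm operates at a loss; above $89 it earns a profit.

Shutdown price = $5; break-even price = $89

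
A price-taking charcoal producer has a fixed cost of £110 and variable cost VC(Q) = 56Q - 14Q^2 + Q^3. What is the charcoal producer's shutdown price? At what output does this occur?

The shutdown price is the minimum of AVC. VC = 56Q - 14Q^2 + Q^3, so AVC = 56 - 14Q + Q^2.
dAVC/dQ = -14 + 2Q = 0 gives Q = 7. min AVC = 56 - 14·7 + 7^2 = 7.
For P < £7 the firm produces nothing.

£7 per unit, at Q = 7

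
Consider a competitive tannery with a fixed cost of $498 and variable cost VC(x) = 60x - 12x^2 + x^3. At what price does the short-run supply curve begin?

$24 per unit

Short-run supply begins at min AVC. From VC = 60x - 12x^2 + x^3, AVC = 60 - 12x + x^2.
dAVC/dx = -12 + 2x = 0 gives x = 6. min AVC = 60 - 12·6 + 6^2 = 24.
The firm shuts down for any P below $24.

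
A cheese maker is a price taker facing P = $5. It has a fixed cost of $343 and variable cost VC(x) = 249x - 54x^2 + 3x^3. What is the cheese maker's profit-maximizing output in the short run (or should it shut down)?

Variable cost is VC = 249x - 54x^2 + 3x^3, so AVC = VC/x = 249 - 54x + 3x^2 and MC = dTC/dx = 249 - 108x + 9x^2.
AVC hits its minimum where MC = AVC, at x = 9, giving min AVC = 249 - 54·9 + 3·9^2 = $6.
P = $5 lies below min AVC = $6; no output level covers variable cost.
Shutting down limits the loss to fixed cost, $343.

Shut down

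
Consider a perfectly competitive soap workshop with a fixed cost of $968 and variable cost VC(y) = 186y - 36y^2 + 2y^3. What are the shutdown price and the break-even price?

Shutdown price = $24; break-even price = $120

AVC = 186 - 36y + 2y^2; minimized at y = 9, giving min AVC = $24. That is the shutdown price.
ATC = 968/y + 186 - 36y + 2y^2. Setting dATC/dy = −968/y^2 − 36 + 4y = 0 gives y = 11 (since 4·11^3 − 36·11^2 = 968).
min ATC = 968/11 + 186 − 36·11 + 2·11^2 = $120. That is the break-even price.
Between these two prices the firm operates at a loss; above $120 it earns a profit.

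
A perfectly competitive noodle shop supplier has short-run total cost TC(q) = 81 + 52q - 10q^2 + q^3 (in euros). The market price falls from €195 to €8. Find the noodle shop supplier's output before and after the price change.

AVC = 52 - 10q + q^2, minimized at q = 5 where min AVC = €27. MC = 52 - 20q + 3q^2.
At P = €195 ≥ min AVC, set P = MC on the rising branch: q = 11.
At P = €8 < min AVC = €27, price no longer covers variable cost at any output, so the firm shuts down: q = 0.

Output falls from 11 to 0 (the firm shuts down)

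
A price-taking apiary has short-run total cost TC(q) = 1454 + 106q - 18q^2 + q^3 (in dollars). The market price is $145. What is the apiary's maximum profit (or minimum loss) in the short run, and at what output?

Profit = -$102 at q = 13

AVC = 106 - 18q + q^2 has its minimum $25 at q = 9; price $145 clears that bar, so the firm operates.
MC = 106 - 36q + 3q^2. Setting P = MC and taking the root on the rising branch gives q* = 13.
TR = 145·13 = 1885. TC = 1454 + 533 = 1987. Profit = 1885 − 1987 = -$102.
Shutting down would mean losing the fixed cost of $1454, so operating at a loss of $102 is better by $1352.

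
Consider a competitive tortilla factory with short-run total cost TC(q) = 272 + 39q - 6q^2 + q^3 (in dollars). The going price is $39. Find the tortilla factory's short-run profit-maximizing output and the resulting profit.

AVC = 39 - 6q + q^2; min AVC = $30 at q = 3. Since P = $39 ≥ min AVC, the firm produces.
MC = 39 - 12q + 3q^2. Setting P = MC and taking the root on the rising branch gives q* = 4.
TR = 39·4 = 156. TC = 272 + 124 = 396. Profit = 156 − 396 = -$240.
Shutting down would mean losing the fixed cost of $272, so operating at a loss of $240 is better by $32.

Profit = -$240 at q = 4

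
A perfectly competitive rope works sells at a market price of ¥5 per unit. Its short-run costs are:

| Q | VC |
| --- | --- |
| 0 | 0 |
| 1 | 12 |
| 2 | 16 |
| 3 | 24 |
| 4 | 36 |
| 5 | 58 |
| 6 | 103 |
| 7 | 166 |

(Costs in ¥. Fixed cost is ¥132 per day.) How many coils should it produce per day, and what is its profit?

Compute π = P·Q − TC at each output: Q=0: -132; Q=1: -139; Q=2: -138; Q=3: -141; Q=4: -148; Q=5: -165; Q=6: -205; Q=7: -263.
Profit is highest at Q = 0. Equivalently, the lowest AVC in the table is 16/2 ≈ ¥8 at Q = 2, and P = ¥5 falls below it — price never covers variable cost, so the firm shuts down and loses only its fixed cost.

Q = 0 (shut down); profit = -¥132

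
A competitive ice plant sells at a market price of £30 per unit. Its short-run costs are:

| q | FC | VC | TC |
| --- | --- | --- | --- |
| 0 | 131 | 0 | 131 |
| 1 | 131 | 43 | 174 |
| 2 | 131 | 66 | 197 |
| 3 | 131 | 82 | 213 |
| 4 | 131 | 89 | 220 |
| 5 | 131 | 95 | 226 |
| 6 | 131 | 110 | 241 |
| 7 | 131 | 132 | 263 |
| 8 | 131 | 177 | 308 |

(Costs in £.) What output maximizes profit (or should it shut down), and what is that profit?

q = 7; profit = -£53

Profit at each row (π = 30q − TC): q=0: -131; q=1: -144; q=2: -137; q=3: -123; q=4: -100; q=5: -76; q=6: -61; q=7: -53; q=8: -68.
Profit is maximized at q = 7. AVC there is 132/7 = £18.86 ≤ P, so producing beats shutting down (which would give -£131).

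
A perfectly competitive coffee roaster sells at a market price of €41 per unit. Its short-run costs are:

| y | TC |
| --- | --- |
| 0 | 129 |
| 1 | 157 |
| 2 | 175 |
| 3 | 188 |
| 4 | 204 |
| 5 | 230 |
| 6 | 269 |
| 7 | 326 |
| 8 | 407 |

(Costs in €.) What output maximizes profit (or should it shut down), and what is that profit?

y = 6; profit = -€23

Compute π = P·y − TC at each output: y=0: -129; y=1: -116; y=2: -93; y=3: -65; y=4: -40; y=5: -25; y=6: -23; y=7: -39; y=8: -79.
Profit is maximized at y = 6. AVC there is 140/6 = €23.33 ≤ P, so producing beats shutting down (which would give -€129).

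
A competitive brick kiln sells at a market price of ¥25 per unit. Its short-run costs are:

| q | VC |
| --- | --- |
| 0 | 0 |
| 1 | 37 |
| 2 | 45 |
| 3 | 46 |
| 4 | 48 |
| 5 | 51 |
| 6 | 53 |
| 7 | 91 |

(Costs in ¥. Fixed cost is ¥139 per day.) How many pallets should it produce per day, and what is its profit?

q = 6; profit = -¥42

Compute π = P·q − TC at each output: q=0: -139; q=1: -151; q=2: -134; q=3: -110; q=4: -87; q=5: -65; q=6: -42; q=7: -55.
Profit is maximized at q = 6. AVC there is 53/6 = ¥8.83 ≤ P, so producing beats shutting down (which would give -¥139).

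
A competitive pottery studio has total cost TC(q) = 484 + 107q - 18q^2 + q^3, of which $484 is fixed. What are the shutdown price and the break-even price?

Shutdown price = $26; break-even price = $74

Shutdown price = min AVC. AVC = 107 - 18q + q^2, with vertex at q = 9 and minimum $26.
ATC = 484/q + 107 - 18q + q^2. Setting dATC/dq = −484/q^2 − 18 + 2q = 0 gives q = 11 (since 2·11^3 − 18·11^2 = 484).
min ATC = 484/11 + 107 − 18·11 + 11^2 = $74. That is the break-even price.
For $26 ≤ P < $74 the firm produces at a loss; below $26 it shuts down.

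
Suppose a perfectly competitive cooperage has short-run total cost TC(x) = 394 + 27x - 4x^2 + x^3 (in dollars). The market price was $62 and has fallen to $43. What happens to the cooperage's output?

AVC = 27 - 4x + x^2, minimized at x = 2 where min AVC = $23. MC = 27 - 8x + 3x^2.
At P = $62 ≥ min AVC, set P = MC on the rising branch: x = 5.
At P = $43 ≥ min AVC, set P = MC: x = 4. The firm stays open but cuts output.

Output falls from 5 to 4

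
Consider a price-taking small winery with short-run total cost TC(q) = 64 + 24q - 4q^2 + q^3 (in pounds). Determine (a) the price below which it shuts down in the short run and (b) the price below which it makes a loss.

Shutdown price = min AVC. AVC = 24 - 4q + q^2, with vertex at q = 2 and minimum £20.
ATC = 64/q + 24 - 4q + q^2. Setting dATC/dq = −64/q^2 − 4 + 2q = 0 gives q = 4 (since 2·4^3 − 4·4^2 = 64).
min ATC = 64/4 + 24 − 4·4 + 4^2 = £40. That is the break-even price.
Between these two prices the firm operates at a loss; above £40 it earns a profit.

Shutdown price = £20; break-even price = £40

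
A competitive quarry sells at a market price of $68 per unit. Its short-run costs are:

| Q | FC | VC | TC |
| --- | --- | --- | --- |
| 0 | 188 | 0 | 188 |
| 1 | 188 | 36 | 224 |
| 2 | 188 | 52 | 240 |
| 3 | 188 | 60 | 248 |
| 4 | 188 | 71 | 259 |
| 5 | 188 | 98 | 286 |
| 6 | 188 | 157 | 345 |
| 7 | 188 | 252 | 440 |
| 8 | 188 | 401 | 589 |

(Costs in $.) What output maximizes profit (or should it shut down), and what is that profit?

Tabulate TR − TC: Q=0: -188; Q=1: -156; Q=2: -104; Q=3: -44; Q=4: 13; Q=5: 54; Q=6: 63; Q=7: 36; Q=8: -45.
Profit is maximized at Q = 6. AVC there is 157/6 = $26.17 ≤ P, so producing beats shutting down (which would give -$188).

Q = 6; profit = $63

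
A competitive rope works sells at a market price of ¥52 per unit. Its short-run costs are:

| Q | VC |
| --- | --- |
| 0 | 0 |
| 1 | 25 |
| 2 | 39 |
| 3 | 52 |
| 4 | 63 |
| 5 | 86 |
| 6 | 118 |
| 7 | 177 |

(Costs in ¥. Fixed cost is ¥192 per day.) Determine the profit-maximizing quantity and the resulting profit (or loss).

Q = 6; profit = ¥2

Tabulate TR − TC: Q=0: -192; Q=1: -165; Q=2: -127; Q=3: -88; Q=4: -47; Q=5: -18; Q=6: 2; Q=7: -5.
Profit is maximized at Q = 6. AVC there is 118/6 = ¥19.67 ≤ P, so producing beats shutting down (which would give -¥192).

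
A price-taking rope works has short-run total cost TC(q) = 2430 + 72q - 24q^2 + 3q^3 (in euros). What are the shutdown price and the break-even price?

Shutdown price = €24; break-even price = €369

Shutdown price = min AVC. AVC = 72 - 24q + 3q^2, with vertex at q = 4 and minimum €24.
ATC = 2430/q + 72 - 24q + 3q^2. Setting dATC/dq = −2430/q^2 − 24 + 6q = 0 gives q = 9 (since 6·9^3 − 24·9^2 = 2430).
min ATC = 2430/9 + 72 − 24·9 + 3·9^2 = €369. That is the break-even price.
Between these two prices the firm operates at a loss; above €369 it earns a profit.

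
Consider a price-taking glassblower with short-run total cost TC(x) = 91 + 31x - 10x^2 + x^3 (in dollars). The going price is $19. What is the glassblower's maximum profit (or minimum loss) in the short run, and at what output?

AVC = 31 - 10x + x^2; min AVC = $6 at x = 5. Since P = $19 ≥ min AVC, the firm produces.
MC = 31 - 20x + 3x^2. Setting P = MC and taking the root on the rising branch gives x* = 6.
TR = 19·6 = 114. TC = 91 + 42 = 133. Profit = 114 − 133 = -$19.
By producing, the firm covers all variable cost plus $72 of fixed cost; shutting down would lose the full $91.

Profit = -$19 at x = 6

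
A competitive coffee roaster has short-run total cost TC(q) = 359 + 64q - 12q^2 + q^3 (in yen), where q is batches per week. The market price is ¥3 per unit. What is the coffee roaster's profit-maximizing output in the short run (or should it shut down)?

Shut down

From TC, MC = TC'(q) = 64 - 24q + 3q^2 and AVC = VC/q = 64 - 12q + q^2.
AVC hits its minimum where MC = AVC, at q = 6, giving min AVC = 64 - 12·6 + 6^2 = ¥28.
With P < min AVC (¥3 < ¥28), every unit sold adds to the loss.
Shutting down limits the loss to fixed cost, ¥359.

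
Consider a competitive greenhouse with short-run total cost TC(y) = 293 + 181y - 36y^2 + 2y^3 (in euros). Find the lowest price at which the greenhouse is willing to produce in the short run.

€19 per unit

The firm shuts down when price falls below the minimum of average variable cost. AVC = VC/y = 181 - 36y + 2y^2.
At the minimum of AVC, MC = AVC. MC = 181 - 72y + 6y^2; setting MC = AVC gives 4y^2 - 36y = 0, so y = 9. min AVC = 19.
For P < €19 the firm produces nothing.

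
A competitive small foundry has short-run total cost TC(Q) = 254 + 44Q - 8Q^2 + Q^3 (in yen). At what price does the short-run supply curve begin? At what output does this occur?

¥28 per unit, at Q = 4

The firm shuts down when price falls below the minimum of average variable cost. AVC = VC/Q = 44 - 8Q + Q^2.
dAVC/dQ = -8 + 2Q = 0 gives Q = 4. min AVC = 44 - 8·4 + 4^2 = 28.
For P < ¥28 the firm produces nothing.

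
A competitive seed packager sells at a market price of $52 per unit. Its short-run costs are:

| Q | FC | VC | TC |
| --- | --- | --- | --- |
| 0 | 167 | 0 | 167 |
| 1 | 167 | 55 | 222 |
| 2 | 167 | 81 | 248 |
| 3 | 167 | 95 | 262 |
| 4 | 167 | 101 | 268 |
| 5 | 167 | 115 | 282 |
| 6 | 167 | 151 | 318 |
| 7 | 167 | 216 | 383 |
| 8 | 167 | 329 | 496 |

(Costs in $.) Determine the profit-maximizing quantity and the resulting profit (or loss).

Q = 6; profit = -$6

Profit at each row (π = 52Q − TC): Q=0: -167; Q=1: -170; Q=2: -144; Q=3: -106; Q=4: -60; Q=5: -22; Q=6: -6; Q=7: -19; Q=8: -80.
Profit is maximized at Q = 6. AVC there is 151/6 = $25.17 ≤ P, so producing beats shutting down (which would give -$167).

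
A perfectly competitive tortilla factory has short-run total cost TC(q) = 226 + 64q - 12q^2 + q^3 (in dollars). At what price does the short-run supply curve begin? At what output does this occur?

The shutdown price is the minimum of AVC. VC = 64q - 12q^2 + q^3, so AVC = 64 - 12q + q^2.
dAVC/dq = -12 + 2q = 0 gives q = 6. min AVC = 64 - 12·6 + 6^2 = 28.
The firm shuts down for any P below $28.

$28 per unit, at q = 6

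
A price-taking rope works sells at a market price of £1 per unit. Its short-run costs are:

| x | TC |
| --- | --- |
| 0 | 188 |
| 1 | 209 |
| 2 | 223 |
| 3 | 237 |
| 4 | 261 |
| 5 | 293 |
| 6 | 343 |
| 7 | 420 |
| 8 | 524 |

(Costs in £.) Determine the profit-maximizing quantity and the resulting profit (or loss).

x = 0 (shut down); profit = -£188

Compute π = P·x − TC at each output: x=0: -188; x=1: -208; x=2: -221; x=3: -234; x=4: -257; x=5: -288; x=6: -337; x=7: -413; x=8: -516.
Profit is highest at x = 0. Equivalently, the lowest AVC in the table is 49/3 ≈ £16.33 at x = 3, and P = £1 falls below it — price never covers variable cost, so the firm shuts down and loses only its fixed cost.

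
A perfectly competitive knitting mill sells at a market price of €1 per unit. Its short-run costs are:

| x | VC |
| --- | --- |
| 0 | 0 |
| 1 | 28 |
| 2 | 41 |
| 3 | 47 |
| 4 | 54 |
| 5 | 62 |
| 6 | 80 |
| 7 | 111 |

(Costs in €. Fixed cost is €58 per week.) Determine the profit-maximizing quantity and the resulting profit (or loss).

x = 0 (shut down); profit = -€58

Compute π = P·x − TC at each output: x=0: -58; x=1: -85; x=2: -97; x=3: -102; x=4: -108; x=5: -115; x=6: -132; x=7: -162.
Profit is highest at x = 0. Equivalently, the lowest AVC in the table is 62/5 ≈ €12.40 at x = 5, and P = €1 falls below it — price never covers variable cost, so the firm shuts down and loses only its fixed cost.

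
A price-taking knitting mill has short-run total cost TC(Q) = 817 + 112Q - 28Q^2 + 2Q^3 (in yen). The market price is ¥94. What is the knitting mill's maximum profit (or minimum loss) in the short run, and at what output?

AVC = 112 - 28Q + 2Q^2 has its minimum ¥14 at Q = 7; price ¥94 clears that bar, so the firm operates.
MC = 112 - 56Q + 6Q^2. Setting P = MC and taking the root on the rising branch gives Q* = 9.
TR = 94·9 = 846. TC = 817 + 198 = 1015. Profit = 846 − 1015 = -¥169.
By producing, the firm covers all variable cost plus ¥648 of fixed cost; shutting down would lose the full ¥817.

Profit = -¥169 at Q = 9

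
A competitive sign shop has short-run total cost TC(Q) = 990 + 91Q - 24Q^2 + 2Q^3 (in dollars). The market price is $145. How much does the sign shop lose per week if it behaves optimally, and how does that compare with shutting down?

AVC = 91 - 24Q + 2Q^2 has its minimum $19 at Q = 6; price $145 clears that bar, so the firm operates.
With MC = 91 - 48Q + 6Q^2, P = MC on the upward-sloping part at Q* = 9.
TR = 145·9 = 1305. TC = 990 + 333 = 1323. Profit = 1305 − 1323 = -$18.
By producing, the firm covers all variable cost plus $972 of fixed cost; shutting down would lose the full $990.

Profit = -$18 at Q = 9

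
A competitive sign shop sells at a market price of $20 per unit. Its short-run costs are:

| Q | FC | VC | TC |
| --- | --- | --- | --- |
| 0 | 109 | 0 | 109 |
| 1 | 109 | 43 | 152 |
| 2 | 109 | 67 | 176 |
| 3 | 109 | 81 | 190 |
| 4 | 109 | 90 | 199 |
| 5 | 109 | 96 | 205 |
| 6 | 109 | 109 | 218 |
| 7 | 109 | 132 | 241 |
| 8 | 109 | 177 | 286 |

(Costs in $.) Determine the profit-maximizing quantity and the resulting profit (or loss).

Q = 6; profit = -$98

Compute π = P·Q − TC at each output: Q=0: -109; Q=1: -132; Q=2: -136; Q=3: -130; Q=4: -119; Q=5: -105; Q=6: -98; Q=7: -101; Q=8: -126.
Profit is maximized at Q = 6. AVC there is 109/6 = $18.17 ≤ P, so producing beats shutting down (which would give -$109).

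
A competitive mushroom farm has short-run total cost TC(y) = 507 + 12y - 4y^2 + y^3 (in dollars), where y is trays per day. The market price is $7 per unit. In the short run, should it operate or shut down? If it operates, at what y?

Strip out fixed cost: VC = 12y - 4y^2 + y^3. Then AVC = 12 - 4y + y^2 and MC = 12 - 8y + 3y^2.
AVC hits its minimum where MC = AVC, at y = 2, giving min AVC = 12 - 4·2 + 2^2 = $8.
With P < min AVC ($7 < $8), every unit sold adds to the loss.
The firm minimizes its loss by shutting down and losing only its fixed cost of $507.

Shut down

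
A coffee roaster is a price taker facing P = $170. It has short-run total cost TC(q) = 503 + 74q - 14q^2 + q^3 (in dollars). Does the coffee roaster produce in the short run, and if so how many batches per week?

From TC, MC = TC'(q) = 74 - 28q + 3q^2 and AVC = VC/q = 74 - 14q + q^2.
The AVC parabola has its vertex at q = 14/2 = 7, where AVC = 74 - 14·7 + 7^2 = $25.
Since P = $170 ≥ min AVC = $25, price covers variable cost and the firm should produce.
P = MC gives -96 - 28q + 3q^2 = 0, with roots -8/3 and 12. Take the larger (rising MC): q* = 12.
Check: AVC at q = 12 is $50 ≤ P, so revenue covers variable cost.
Profit = P·q − TC = 170·12 − 1103 = $937.

Produce at q = 12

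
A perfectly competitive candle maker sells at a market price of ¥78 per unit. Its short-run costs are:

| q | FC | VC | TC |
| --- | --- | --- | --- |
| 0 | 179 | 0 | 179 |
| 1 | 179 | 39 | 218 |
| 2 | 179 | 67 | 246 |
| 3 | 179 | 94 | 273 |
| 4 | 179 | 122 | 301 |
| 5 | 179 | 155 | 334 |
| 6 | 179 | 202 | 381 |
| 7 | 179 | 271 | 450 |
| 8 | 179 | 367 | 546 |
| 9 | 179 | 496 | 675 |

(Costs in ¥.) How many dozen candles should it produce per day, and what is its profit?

q = 7; profit = ¥96

Tabulate TR − TC: q=0: -179; q=1: -140; q=2: -90; q=3: -39; q=4: 11; q=5: 56; q=6: 87; q=7: 96; q=8: 78; q=9: 27.
Profit is maximized at q = 7. AVC there is 271/7 = ¥38.71 ≤ P, so producing beats shutting down (which would give -¥179).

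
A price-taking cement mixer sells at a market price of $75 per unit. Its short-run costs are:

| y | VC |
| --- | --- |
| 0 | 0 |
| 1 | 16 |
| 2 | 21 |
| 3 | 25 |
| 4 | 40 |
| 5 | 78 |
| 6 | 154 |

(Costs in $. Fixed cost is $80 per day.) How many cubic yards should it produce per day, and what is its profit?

Profit at each row (π = 75y − TC): y=0: -80; y=1: -21; y=2: 49; y=3: 120; y=4: 180; y=5: 217; y=6: 216.
Profit is maximized at y = 5. AVC there is 78/5 = $15.60 ≤ P, so producing beats shutting down (which would give -$80).

y = 5; profit = $217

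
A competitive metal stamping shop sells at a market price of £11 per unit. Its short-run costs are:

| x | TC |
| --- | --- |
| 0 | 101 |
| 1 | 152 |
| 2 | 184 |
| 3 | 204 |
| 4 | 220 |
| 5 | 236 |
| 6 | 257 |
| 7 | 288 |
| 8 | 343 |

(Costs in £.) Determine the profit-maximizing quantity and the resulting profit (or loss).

Profit at each row (π = 11x − TC): x=0: -101; x=1: -141; x=2: -162; x=3: -171; x=4: -176; x=5: -181; x=6: -191; x=7: -211; x=8: -255.
Profit is highest at x = 0. Equivalently, the lowest AVC in the table is 156/6 ≈ £26 at x = 6, and P = £11 falls below it — price never covers variable cost, so the firm shuts down and loses only its fixed cost.

x = 0 (shut down); profit = -£101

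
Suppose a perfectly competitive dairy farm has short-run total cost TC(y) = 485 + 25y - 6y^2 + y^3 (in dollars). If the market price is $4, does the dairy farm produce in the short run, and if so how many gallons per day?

Shut down

Variable cost is VC = 25y - 6y^2 + y^3, so AVC = VC/y = 25 - 6y + y^2 and MC = dTC/dy = 25 - 12y + 3y^2.
AVC hits its minimum where MC = AVC, at y = 3, giving min AVC = 25 - 6·3 + 3^2 = $16.
With P < min AVC ($4 < $16), every unit sold adds to the loss.
Best response: produce nothing and absorb the $485 fixed cost.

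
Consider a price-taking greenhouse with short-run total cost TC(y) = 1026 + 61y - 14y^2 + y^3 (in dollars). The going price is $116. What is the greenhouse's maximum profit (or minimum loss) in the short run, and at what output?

Profit = -$58 at y = 11

AVC = 61 - 14y + y^2 has its minimum $12 at y = 7; price $116 clears that bar, so the firm operates.
MC = 61 - 28y + 3y^2. Setting P = MC and taking the root on the rising branch gives y* = 11.
TR = 116·11 = 1276. TC = 1026 + 308 = 1334. Profit = 1276 − 1334 = -$58.
That loss of $58 beats the $1026 the firm would lose by shutting down; producing recovers $968 of fixed cost.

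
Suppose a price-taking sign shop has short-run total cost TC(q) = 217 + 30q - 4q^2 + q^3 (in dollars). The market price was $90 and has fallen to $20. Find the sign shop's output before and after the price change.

Output falls from 6 to 0 (the firm shuts down)

AVC = 30 - 4q + q^2, minimized at q = 2 where min AVC = $26. MC = 30 - 8q + 3q^2.
At P = $90 ≥ min AVC, set P = MC on the rising branch: q = 6.
At P = $20 < min AVC = $26, price no longer covers variable cost at any output, so the firm shuts down: q = 0.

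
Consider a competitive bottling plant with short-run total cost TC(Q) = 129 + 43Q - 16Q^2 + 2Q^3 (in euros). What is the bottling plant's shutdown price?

The shutdown price is the minimum of AVC. VC = 43Q - 16Q^2 + 2Q^3, so AVC = 43 - 16Q + 2Q^2.
At the minimum of AVC, MC = AVC. MC = 43 - 32Q + 6Q^2; setting MC = AVC gives 4Q^2 - 16Q = 0, so Q = 4. min AVC = 11.
For P < €11 the firm produces nothing.

€11 per unit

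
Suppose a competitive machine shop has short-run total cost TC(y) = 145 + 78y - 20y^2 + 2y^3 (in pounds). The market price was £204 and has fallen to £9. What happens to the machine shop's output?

MC = 78 - 40y + 6y^2; the shutdown threshold is min AVC = £28 (at y = 5).
At P = £204 ≥ min AVC, set P = MC on the rising branch: y = 9.
At P = £9 < min AVC = £28, price no longer covers variable cost at any output, so the firm shuts down: y = 0.

Output falls from 9 to 0 (the firm shuts down)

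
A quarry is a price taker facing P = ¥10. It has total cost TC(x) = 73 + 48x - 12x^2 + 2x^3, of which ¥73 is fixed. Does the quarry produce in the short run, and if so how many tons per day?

Shut down

Strip out fixed cost: VC = 48x - 12x^2 + 2x^3. Then AVC = 48 - 12x + 2x^2 and MC = 48 - 24x + 6x^2.
AVC hits its minimum where MC = AVC, at x = 3, giving min AVC = 48 - 12·3 + 2·3^2 = ¥30.
Since P = ¥10 < min AVC = ¥30, price fails to cover variable cost at any output.
The firm minimizes its loss by shutting down and losing only its fixed cost of ¥73.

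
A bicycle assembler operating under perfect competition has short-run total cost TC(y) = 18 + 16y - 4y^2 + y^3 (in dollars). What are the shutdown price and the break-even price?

Shutdown price = $12; break-even price = $19

AVC = 16 - 4y + y^2; minimized at y = 2, giving min AVC = $12. That is the shutdown price.
ATC = 18/y + 16 - 4y + y^2. Setting dATC/dy = −18/y^2 − 4 + 2y = 0 gives y = 3 (since 2·3^3 − 4·3^2 = 18).
min ATC = 18/3 + 16 − 4·3 + 3^2 = $19. That is the break-even price.
For $12 ≤ P < $19 the firm produces at a loss; below $12 it shuts down.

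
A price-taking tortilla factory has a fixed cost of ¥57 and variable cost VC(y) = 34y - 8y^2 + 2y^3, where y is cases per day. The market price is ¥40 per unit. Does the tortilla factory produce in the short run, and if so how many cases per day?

Strip out fixed cost: VC = 34y - 8y^2 + 2y^3. Then AVC = 34 - 8y + 2y^2 and MC = 34 - 16y + 6y^2.
AVC is minimized where dAVC/dy = -8 + 4y = 0, at y = 2; min AVC = 34 - 8·2 + 2·2^2 = ¥26.
P = ¥40 exceeds min AVC = ¥26, so the firm stays open.
P = MC gives -6 - 16y + 6y^2 = 0, with roots -1/3 and 3. Take the larger (rising MC): y* = 3.
Check: AVC at y = 3 is ¥28 ≤ P, so revenue covers variable cost.
Profit = P·y − TC = 40·3 − 141 = -¥21, a loss, but smaller than the ¥57 fixed cost the firm would lose by shutting down.

Produce at y = 3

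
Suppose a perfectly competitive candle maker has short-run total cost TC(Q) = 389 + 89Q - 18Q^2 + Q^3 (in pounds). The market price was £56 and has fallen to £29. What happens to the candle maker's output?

Output falls from 11 to 10

MC = 89 - 36Q + 3Q^2; the shutdown threshold is min AVC = £8 (at Q = 9).
At P = £56 ≥ min AVC, set P = MC on the rising branch: Q = 11.
At P = £29 ≥ min AVC, set P = MC: Q = 10. The firm stays open but cuts output.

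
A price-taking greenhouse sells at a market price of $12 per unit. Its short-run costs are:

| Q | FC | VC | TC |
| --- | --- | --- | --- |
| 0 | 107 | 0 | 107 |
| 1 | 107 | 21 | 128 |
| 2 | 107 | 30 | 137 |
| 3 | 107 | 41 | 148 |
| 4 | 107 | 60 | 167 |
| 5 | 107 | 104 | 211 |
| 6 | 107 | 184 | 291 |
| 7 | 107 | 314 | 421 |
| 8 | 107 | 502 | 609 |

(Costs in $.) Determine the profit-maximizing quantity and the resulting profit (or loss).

Q = 0 (shut down); profit = -$107

Profit at each row (π = 12Q − TC): Q=0: -107; Q=1: -116; Q=2: -113; Q=3: -112; Q=4: -119; Q=5: -151; Q=6: -219; Q=7: -337; Q=8: -513.
Profit is highest at Q = 0. Equivalently, the lowest AVC in the table is 41/3 ≈ $13.67 at Q = 3, and P = $12 falls below it — price never covers variable cost, so the firm shuts down and loses only its fixed cost.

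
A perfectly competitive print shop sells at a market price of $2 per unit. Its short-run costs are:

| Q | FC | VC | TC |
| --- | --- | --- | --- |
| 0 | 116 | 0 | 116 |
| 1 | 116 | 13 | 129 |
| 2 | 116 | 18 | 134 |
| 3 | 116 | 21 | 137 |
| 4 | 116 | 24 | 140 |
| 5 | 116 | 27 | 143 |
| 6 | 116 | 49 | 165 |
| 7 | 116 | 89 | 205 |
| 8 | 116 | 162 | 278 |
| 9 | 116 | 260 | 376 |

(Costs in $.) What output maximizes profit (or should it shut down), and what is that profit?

Q = 0 (shut down); profit = -$116

Compute π = P·Q − TC at each output: Q=0: -116; Q=1: -127; Q=2: -130; Q=3: -131; Q=4: -132; Q=5: -133; Q=6: -153; Q=7: -191; Q=8: -262; Q=9: -358.
Profit is highest at Q = 0. Equivalently, the lowest AVC in the table is 27/5 ≈ $5.40 at Q = 5, and P = $2 falls below it — price never covers variable cost, so the firm shuts down and loses only its fixed cost.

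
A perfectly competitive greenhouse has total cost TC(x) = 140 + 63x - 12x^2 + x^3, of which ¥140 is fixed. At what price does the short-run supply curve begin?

¥27 per unit

The shutdown price is the minimum of AVC. VC = 63x - 12x^2 + x^3, so AVC = 63 - 12x + x^2.
dAVC/dx = -12 + 2x = 0 gives x = 6. min AVC = 63 - 12·6 + 6^2 = 27.
The firm shuts down for any P below ¥27.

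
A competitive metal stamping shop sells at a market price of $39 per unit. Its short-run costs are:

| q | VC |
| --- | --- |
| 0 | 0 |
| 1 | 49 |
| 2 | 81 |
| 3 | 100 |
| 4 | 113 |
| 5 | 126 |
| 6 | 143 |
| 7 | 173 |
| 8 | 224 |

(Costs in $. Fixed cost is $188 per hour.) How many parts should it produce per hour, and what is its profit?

Profit at each row (π = 39q − TC): q=0: -188; q=1: -198; q=2: -191; q=3: -171; q=4: -145; q=5: -119; q=6: -97; q=7: -88; q=8: -100.
Profit is maximized at q = 7. AVC there is 173/7 = $24.71 ≤ P, so producing beats shutting down (which would give -$188).

q = 7; profit = -$88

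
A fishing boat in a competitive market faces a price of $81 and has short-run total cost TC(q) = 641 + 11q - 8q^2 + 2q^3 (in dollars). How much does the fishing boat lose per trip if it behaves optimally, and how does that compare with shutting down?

Profit = -$341 at q = 5

AVC = 11 - 8q + 2q^2 has its minimum $3 at q = 2; price $81 clears that bar, so the firm operates.
With MC = 11 - 16q + 6q^2, P = MC on the upward-sloping part at q* = 5.
TR = 81·5 = 405. TC = 641 + 105 = 746. Profit = 405 − 746 = -$341.
That loss of $341 beats the $641 the firm would lose by shutting down; producing recovers $300 of fixed cost.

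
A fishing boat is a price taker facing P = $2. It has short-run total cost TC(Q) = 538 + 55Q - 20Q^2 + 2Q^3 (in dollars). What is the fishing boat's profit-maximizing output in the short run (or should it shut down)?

From TC, MC = TC'(Q) = 55 - 40Q + 6Q^2 and AVC = VC/Q = 55 - 20Q + 2Q^2.
AVC is minimized where dAVC/dQ = -20 + 4Q = 0, at Q = 5; min AVC = 55 - 20·5 + 2·5^2 = $5.
P = $2 lies below min AVC = $5; no output level covers variable cost.
The firm minimizes its loss by shutting down and losing only its fixed cost of $538.

Shut down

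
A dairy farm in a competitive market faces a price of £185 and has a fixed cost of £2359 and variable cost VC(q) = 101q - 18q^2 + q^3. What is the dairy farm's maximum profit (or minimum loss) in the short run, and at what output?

AVC = 101 - 18q + q^2 has its minimum £20 at q = 9; price £185 clears that bar, so the firm operates.
MC = 101 - 36q + 3q^2. Setting P = MC and taking the root on the rising branch gives q* = 14.
TR = 185·14 = 2590. TC = 2359 + 630 = 2989. Profit = 2590 − 2989 = -£399.
By producing, the firm covers all variable cost plus £1960 of fixed cost; shutting down would lose the full £2359.

Profit = -£399 at q = 14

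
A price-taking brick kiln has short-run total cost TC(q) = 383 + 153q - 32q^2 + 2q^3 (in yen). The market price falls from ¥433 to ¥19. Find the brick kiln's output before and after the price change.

Output falls from 14 to 0 (the firm shuts down)

AVC = 153 - 32q + 2q^2, minimized at q = 8 where min AVC = ¥25. MC = 153 - 64q + 6q^2.
With P = ¥433 above the shutdown price, P = MC gives q = 14.
At P = ¥19 < min AVC = ¥25, price no longer covers variable cost at any output, so the firm shuts down: q = 0.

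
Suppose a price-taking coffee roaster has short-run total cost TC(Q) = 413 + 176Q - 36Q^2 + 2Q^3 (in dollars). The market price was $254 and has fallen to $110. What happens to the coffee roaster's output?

Output falls from 13 to 11

MC = 176 - 72Q + 6Q^2; the shutdown threshold is min AVC = $14 (at Q = 9).
At P = $254 ≥ min AVC, set P = MC on the rising branch: Q = 13.
At P = $110 ≥ min AVC, set P = MC: Q = 11. The firm stays open but cuts output.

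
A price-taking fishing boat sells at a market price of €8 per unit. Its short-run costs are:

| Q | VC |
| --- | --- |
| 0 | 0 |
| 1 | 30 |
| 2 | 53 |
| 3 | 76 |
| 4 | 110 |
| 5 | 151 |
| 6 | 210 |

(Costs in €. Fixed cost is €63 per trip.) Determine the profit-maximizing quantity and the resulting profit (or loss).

Tabulate TR − TC: Q=0: -63; Q=1: -85; Q=2: -100; Q=3: -115; Q=4: -141; Q=5: -174; Q=6: -225.
Profit is highest at Q = 0. Equivalently, the lowest AVC in the table is 76/3 ≈ €25.33 at Q = 3, and P = €8 falls below it — price never covers variable cost, so the firm shuts down and loses only its fixed cost.

Q = 0 (shut down); profit = -€63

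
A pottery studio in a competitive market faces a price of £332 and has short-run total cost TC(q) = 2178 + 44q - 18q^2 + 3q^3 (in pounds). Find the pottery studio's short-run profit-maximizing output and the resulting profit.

AVC = 44 - 18q + 3q^2 has its minimum £17 at q = 3; price £332 clears that bar, so the firm operates.
MC = 44 - 36q + 9q^2. Setting P = MC and taking the root on the rising branch gives q* = 8.
TR = 332·8 = 2656. TC = 2178 + 736 = 2914. Profit = 2656 − 2914 = -£258.
That loss of £258 beats the £2178 the firm would lose by shutting down; producing recovers £1920 of fixed cost.

Profit = -£258 at q = 8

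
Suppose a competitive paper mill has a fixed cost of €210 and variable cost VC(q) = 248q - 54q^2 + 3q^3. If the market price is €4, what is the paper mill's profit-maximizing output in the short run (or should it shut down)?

Variable cost is VC = 248q - 54q^2 + 3q^3, so AVC = VC/q = 248 - 54q + 3q^2 and MC = dTC/dq = 248 - 108q + 9q^2.
AVC is minimized where dAVC/dq = -54 + 6q = 0, at q = 9; min AVC = 248 - 54·9 + 3·9^2 = €5.
Since P = €4 < min AVC = €5, price fails to cover variable cost at any output.
The firm minimizes its loss by shutting down and losing only its fixed cost of €210.

Shut down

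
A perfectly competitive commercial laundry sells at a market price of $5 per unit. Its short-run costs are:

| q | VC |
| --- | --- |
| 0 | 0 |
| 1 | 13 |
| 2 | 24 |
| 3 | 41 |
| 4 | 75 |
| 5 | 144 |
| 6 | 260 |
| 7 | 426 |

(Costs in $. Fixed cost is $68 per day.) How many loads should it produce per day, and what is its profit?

Compute π = P·q − TC at each output: q=0: -68; q=1: -76; q=2: -82; q=3: -94; q=4: -123; q=5: -187; q=6: -298; q=7: -459.
Profit is highest at q = 0. Equivalently, the lowest AVC in the table is 24/2 ≈ $12 at q = 2, and P = $5 falls below it — price never covers variable cost, so the firm shuts down and loses only its fixed cost.

q = 0 (shut down); profit = -$68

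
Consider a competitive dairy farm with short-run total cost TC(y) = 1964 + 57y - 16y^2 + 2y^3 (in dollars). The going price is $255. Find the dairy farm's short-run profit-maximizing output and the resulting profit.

Profit = -$344 at y = 9

AVC = 57 - 16y + 2y^2; min AVC = $25 at y = 4. Since P = $255 ≥ min AVC, the firm produces.
With MC = 57 - 32y + 6y^2, P = MC on the upward-sloping part at y* = 9.
TR = 255·9 = 2295. TC = 1964 + 675 = 2639. Profit = 2295 − 2639 = -$344.
Shutting down would mean losing the fixed cost of $1964, so operating at a loss of $344 is better by $1620.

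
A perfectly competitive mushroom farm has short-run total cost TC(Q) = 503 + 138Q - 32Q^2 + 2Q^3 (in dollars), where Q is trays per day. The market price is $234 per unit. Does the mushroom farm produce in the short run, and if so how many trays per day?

Strip out fixed cost: VC = 138Q - 32Q^2 + 2Q^3. Then AVC = 138 - 32Q + 2Q^2 and MC = 138 - 64Q + 6Q^2.
AVC is minimized where dAVC/dQ = -32 + 4Q = 0, at Q = 8; min AVC = 138 - 32·8 + 2·8^2 = $10.
Because $234 ≥ $10, revenue can cover variable cost; the firm operates.
P = MC gives -96 - 64Q + 6Q^2 = 0, with roots -4/3 and 12. Take the larger (rising MC): Q* = 12.
Check: AVC at Q = 12 is $42 ≤ P, so revenue covers variable cost.
Profit = P·Q − TC = 234·12 − 1007 = $1801.

Produce at Q = 12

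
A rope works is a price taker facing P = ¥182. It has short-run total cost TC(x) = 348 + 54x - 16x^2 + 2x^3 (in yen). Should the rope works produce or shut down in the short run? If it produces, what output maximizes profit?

Produce at x = 8

Strip out fixed cost: VC = 54x - 16x^2 + 2x^3. Then AVC = 54 - 16x + 2x^2 and MC = 54 - 32x + 6x^2.
AVC is minimized where dAVC/dx = -16 + 4x = 0, at x = 4; min AVC = 54 - 16·4 + 2·4^2 = ¥22.
Since P = ¥182 ≥ min AVC = ¥22, price covers variable cost and the firm should produce.
Solving P = MC: -128 - 32x + 6x^2 = 0 ⇒ x = -8/3 or 8. On the upward-sloping branch, x* = 8.
Check: AVC at x = 8 is ¥54 ≤ P, so revenue covers variable cost.
Profit = P·x − TC = 182·8 − 780 = ¥676.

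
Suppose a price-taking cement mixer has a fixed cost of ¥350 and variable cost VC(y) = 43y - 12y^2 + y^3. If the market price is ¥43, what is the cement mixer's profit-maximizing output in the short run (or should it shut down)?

From TC, MC = TC'(y) = 43 - 24y + 3y^2 and AVC = VC/y = 43 - 12y + y^2.
AVC is minimized where dAVC/dy = -12 + 2y = 0, at y = 6; min AVC = 43 - 12·6 + 6^2 = ¥7.
P = ¥43 exceeds min AVC = ¥7, so the firm stays open.
P = MC gives -24y + 3y^2 = 0, with roots 0 and 8. Take the larger (rising MC): y* = 8.
Check: AVC at y = 8 is ¥11 ≤ P, so revenue covers variable cost.
Profit = P·y − TC = 43·8 − 438 = -¥94, a loss, but smaller than the ¥350 fixed cost the firm would lose by shutting down.

Produce at y = 8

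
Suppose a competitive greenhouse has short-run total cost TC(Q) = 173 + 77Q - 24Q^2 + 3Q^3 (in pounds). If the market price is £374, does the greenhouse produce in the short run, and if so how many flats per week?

Variable cost is VC = 77Q - 24Q^2 + 3Q^3, so AVC = VC/Q = 77 - 24Q + 3Q^2 and MC = dTC/dQ = 77 - 48Q + 9Q^2.
AVC hits its minimum where MC = AVC, at Q = 4, giving min AVC = 77 - 24·4 + 3·4^2 = £29.
P = £374 exceeds min AVC = £29, so the firm stays open.
P = MC gives -297 - 48Q + 9Q^2 = 0, with roots -11/3 and 9. Take the larger (rising MC): Q* = 9.
Check: AVC at Q = 9 is £104 ≤ P, so revenue covers variable cost.
Profit = P·Q − TC = 374·9 − 1109 = £2257.

Produce at Q = 9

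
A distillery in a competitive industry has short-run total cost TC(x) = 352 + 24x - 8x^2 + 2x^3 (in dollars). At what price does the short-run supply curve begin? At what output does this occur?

$16 per unit, at x = 2

Short-run supply begins at min AVC. From VC = 24x - 8x^2 + 2x^3, AVC = 24 - 8x + 2x^2.
dAVC/dx = -8 + 4x = 0 gives x = 2. min AVC = 24 - 8·2 + 2·2^2 = 16.
So the shutdown price is $16.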